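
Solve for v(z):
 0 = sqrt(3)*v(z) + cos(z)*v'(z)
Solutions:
 v(z) = C1*(sin(z) - 1)^(sqrt(3)/2)/(sin(z) + 1)^(sqrt(3)/2)


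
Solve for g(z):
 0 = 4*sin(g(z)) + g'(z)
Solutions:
 g(z) = -acos((-C1 - exp(8*z))/(C1 - exp(8*z))) + 2*pi
 g(z) = acos((-C1 - exp(8*z))/(C1 - exp(8*z)))


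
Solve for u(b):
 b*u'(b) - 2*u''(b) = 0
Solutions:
 u(b) = C1 + C2*erfi(b/2)


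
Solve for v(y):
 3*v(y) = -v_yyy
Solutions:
 v(y) = C3*exp(-3^(1/3)*y) + (C1*sin(3^(5/6)*y/2) + C2*cos(3^(5/6)*y/2))*exp(3^(1/3)*y/2)


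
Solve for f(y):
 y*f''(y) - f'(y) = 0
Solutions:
 f(y) = C1 + C2*y^2


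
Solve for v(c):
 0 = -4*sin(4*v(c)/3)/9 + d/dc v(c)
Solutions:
 -4*c/9 + 3*log(cos(4*v(c)/3) - 1)/8 - 3*log(cos(4*v(c)/3) + 1)/8 = C1


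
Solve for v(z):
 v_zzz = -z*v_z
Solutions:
 v(z) = C1 + Integral(C2*airyai(-z) + C3*airybi(-z), z)


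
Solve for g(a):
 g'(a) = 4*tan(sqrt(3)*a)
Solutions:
 g(a) = C1 - 4*sqrt(3)*log(cos(sqrt(3)*a))/3


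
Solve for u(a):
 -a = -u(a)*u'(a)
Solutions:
 u(a) = -sqrt(C1 + a^2)
 u(a) = sqrt(C1 + a^2)


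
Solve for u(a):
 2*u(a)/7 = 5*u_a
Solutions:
 u(a) = C1*exp(2*a/35)


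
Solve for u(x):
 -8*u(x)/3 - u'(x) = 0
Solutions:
 u(x) = C1*exp(-8*x/3)


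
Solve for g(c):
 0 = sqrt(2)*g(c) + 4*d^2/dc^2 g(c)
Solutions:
 g(c) = C1*sin(2^(1/4)*c/2) + C2*cos(2^(1/4)*c/2)


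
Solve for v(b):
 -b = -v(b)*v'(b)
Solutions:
 v(b) = -sqrt(C1 + b^2)
 v(b) = sqrt(C1 + b^2)


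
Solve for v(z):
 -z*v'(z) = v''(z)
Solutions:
 v(z) = C1 + C2*erf(sqrt(2)*z/2)


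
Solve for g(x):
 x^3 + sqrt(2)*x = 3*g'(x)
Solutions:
 g(x) = C1 + x^4/12 + sqrt(2)*x^2/6


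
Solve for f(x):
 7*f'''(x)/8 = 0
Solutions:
 f(x) = C1 + C2*x + C3*x^2


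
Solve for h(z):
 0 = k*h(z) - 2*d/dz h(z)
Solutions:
 h(z) = C1*exp(k*z/2)


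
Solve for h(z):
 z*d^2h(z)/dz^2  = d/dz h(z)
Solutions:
 h(z) = C1 + C2*z^2


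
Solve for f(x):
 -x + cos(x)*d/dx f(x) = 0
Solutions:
 f(x) = C1 + Integral(x/cos(x), x)


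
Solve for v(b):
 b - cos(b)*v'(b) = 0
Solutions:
 v(b) = C1 + Integral(b/cos(b), b)


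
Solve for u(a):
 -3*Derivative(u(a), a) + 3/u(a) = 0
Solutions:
 u(a) = -sqrt(C1 + 2*a)
 u(a) = sqrt(C1 + 2*a)


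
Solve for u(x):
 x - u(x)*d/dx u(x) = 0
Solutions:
 u(x) = -sqrt(C1 + x^2)
 u(x) = sqrt(C1 + x^2)


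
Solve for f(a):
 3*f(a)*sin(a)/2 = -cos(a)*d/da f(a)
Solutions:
 f(a) = C1*cos(a)^(3/2)


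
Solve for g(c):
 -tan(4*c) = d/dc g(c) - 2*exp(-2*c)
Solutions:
 g(c) = C1 - log(tan(4*c)^2 + 1)/8 - exp(-2*c)


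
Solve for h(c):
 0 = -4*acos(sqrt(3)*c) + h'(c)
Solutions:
 h(c) = C1 + 4*c*acos(sqrt(3)*c) - 4*sqrt(3)*sqrt(1 - 3*c^2)/3


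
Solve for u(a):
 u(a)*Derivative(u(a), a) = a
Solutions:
 u(a) = -sqrt(C1 + a^2)
 u(a) = sqrt(C1 + a^2)


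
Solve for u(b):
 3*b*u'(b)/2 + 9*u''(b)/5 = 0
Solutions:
 u(b) = C1 + C2*erf(sqrt(15)*b/6)


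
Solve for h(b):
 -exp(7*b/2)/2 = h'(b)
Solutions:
 h(b) = C1 - exp(7*b/2)/7


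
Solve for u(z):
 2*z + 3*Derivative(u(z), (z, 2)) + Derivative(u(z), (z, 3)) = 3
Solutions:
 u(z) = C1 + C2*z + C3*exp(-3*z) - z^3/9 + 11*z^2/18


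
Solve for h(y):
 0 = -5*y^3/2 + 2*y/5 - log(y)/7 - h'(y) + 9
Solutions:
 h(y) = C1 - 5*y^4/8 + y^2/5 - y*log(y)/7 + 64*y/7


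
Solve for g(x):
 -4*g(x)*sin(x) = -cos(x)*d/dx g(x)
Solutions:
 g(x) = C1/cos(x)^4


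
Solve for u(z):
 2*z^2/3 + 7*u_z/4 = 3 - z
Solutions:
 u(z) = C1 - 8*z^3/63 - 2*z^2/7 + 12*z/7


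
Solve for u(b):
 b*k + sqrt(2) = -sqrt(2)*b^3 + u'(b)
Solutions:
 u(b) = C1 + sqrt(2)*b^4/4 + b^2*k/2 + sqrt(2)*b


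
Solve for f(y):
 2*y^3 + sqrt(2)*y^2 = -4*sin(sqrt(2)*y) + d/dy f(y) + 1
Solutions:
 f(y) = C1 + y^4/2 + sqrt(2)*y^3/3 - y - 2*sqrt(2)*cos(sqrt(2)*y)


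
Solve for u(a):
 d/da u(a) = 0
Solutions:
 u(a) = C1


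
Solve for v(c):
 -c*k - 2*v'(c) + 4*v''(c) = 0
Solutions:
 v(c) = C1 + C2*exp(c/2) - c^2*k/4 - c*k


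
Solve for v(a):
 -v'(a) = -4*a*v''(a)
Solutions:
 v(a) = C1 + C2*a^(5/4)


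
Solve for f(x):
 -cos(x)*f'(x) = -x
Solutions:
 f(x) = C1 + Integral(x/cos(x), x)


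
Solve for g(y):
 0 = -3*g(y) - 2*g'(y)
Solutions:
 g(y) = C1*exp(-3*y/2)


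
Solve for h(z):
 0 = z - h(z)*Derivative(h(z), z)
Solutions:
 h(z) = -sqrt(C1 + z^2)
 h(z) = sqrt(C1 + z^2)


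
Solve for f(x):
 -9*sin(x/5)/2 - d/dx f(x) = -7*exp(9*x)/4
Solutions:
 f(x) = C1 + 7*exp(9*x)/36 + 45*cos(x/5)/2


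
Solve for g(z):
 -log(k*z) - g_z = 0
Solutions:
 g(z) = C1 - z*log(k*z) + z


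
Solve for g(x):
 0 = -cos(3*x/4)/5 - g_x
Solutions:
 g(x) = C1 - 4*sin(3*x/4)/15


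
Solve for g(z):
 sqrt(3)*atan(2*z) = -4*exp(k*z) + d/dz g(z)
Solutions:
 g(z) = C1 + sqrt(3)*(z*atan(2*z) - log(4*z^2 + 1)/4) + 4*Piecewise((exp(k*z)/k, Ne(k, 0)), (z, True))


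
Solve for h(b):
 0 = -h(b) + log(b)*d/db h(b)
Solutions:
 h(b) = C1*exp(li(b))


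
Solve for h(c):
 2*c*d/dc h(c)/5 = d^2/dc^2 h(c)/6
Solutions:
 h(c) = C1 + C2*erfi(sqrt(30)*c/5)


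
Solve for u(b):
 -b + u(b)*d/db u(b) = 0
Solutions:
 u(b) = -sqrt(C1 + b^2)
 u(b) = sqrt(C1 + b^2)


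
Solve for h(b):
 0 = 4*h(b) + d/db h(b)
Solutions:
 h(b) = C1*exp(-4*b)


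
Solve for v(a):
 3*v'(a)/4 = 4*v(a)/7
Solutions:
 v(a) = C1*exp(16*a/21)


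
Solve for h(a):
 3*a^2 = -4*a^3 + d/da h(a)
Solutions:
 h(a) = C1 + a^4 + a^3


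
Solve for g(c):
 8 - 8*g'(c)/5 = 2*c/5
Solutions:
 g(c) = C1 - c^2/8 + 5*c


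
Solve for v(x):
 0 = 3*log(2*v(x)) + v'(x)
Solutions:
 Integral(1/(log(_y) + log(2)), (_y, v(x)))/3 = C1 - x


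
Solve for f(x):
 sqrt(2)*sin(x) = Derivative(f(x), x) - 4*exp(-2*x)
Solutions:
 f(x) = C1 - sqrt(2)*cos(x) - 2*exp(-2*x)


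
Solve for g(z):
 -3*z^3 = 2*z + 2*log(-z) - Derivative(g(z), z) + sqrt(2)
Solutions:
 g(z) = C1 + 3*z^4/4 + z^2 + 2*z*log(-z) + z*(-2 + sqrt(2))


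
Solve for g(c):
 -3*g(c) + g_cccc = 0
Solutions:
 g(c) = C1*exp(-3^(1/4)*c) + C2*exp(3^(1/4)*c) + C3*sin(3^(1/4)*c) + C4*cos(3^(1/4)*c)


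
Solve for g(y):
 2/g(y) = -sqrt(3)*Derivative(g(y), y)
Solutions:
 g(y) = -sqrt(C1 - 12*sqrt(3)*y)/3
 g(y) = sqrt(C1 - 12*sqrt(3)*y)/3


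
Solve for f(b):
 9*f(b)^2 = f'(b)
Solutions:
 f(b) = -1/(C1 + 9*b)


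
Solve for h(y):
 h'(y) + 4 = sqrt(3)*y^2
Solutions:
 h(y) = C1 + sqrt(3)*y^3/3 - 4*y


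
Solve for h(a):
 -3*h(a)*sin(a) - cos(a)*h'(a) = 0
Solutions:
 h(a) = C1*cos(a)^3


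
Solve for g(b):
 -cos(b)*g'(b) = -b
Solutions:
 g(b) = C1 + Integral(b/cos(b), b)


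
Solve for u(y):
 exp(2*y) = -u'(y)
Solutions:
 u(y) = C1 - exp(2*y)/2


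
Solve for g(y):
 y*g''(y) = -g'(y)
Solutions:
 g(y) = C1 + C2*log(y)


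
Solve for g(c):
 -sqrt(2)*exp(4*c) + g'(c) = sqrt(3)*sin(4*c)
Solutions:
 g(c) = C1 + sqrt(2)*exp(4*c)/4 - sqrt(3)*cos(4*c)/4


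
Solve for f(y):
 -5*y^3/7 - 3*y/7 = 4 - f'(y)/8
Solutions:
 f(y) = C1 + 10*y^4/7 + 12*y^2/7 + 32*y


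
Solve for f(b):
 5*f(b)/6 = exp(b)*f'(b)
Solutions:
 f(b) = C1*exp(-5*exp(-b)/6)


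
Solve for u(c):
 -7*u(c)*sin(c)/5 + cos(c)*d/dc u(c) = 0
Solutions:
 u(c) = C1/cos(c)^(7/5)


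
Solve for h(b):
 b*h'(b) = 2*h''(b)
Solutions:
 h(b) = C1 + C2*erfi(b/2)


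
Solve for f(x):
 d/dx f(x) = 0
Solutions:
 f(x) = C1


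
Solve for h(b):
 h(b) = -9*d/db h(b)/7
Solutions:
 h(b) = C1*exp(-7*b/9)


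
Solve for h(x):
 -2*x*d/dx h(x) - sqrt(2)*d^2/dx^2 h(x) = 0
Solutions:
 h(x) = C1 + C2*erf(2^(3/4)*x/2)


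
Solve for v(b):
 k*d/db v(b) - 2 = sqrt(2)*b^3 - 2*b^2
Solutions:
 v(b) = C1 + sqrt(2)*b^4/(4*k) - 2*b^3/(3*k) + 2*b/k


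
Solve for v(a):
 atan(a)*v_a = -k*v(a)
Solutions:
 v(a) = C1*exp(-k*Integral(1/atan(a), a))


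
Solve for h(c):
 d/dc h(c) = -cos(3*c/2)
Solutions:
 h(c) = C1 - 2*sin(3*c/2)/3


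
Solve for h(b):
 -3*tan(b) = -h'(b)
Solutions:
 h(b) = C1 - 3*log(cos(b))


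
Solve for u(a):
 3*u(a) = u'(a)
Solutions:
 u(a) = C1*exp(3*a)


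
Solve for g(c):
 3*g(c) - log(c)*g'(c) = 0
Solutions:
 g(c) = C1*exp(3*li(c))


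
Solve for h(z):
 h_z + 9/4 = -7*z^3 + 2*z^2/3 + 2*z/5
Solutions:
 h(z) = C1 - 7*z^4/4 + 2*z^3/9 + z^2/5 - 9*z/4


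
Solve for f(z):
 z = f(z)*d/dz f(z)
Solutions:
 f(z) = -sqrt(C1 + z^2)
 f(z) = sqrt(C1 + z^2)


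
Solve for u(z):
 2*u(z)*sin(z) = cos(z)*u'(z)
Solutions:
 u(z) = C1/cos(z)^2


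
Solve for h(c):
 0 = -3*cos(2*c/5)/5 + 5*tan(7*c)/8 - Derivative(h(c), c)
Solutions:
 h(c) = C1 - 5*log(cos(7*c))/56 - 3*sin(2*c/5)/2


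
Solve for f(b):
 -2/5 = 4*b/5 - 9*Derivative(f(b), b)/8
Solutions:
 f(b) = C1 + 16*b^2/45 + 16*b/45


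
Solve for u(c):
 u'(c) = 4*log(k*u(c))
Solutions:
 li(k*u(c))/k = C1 + 4*c


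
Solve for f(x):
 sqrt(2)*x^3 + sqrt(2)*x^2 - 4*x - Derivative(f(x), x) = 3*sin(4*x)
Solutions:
 f(x) = C1 + sqrt(2)*x^4/4 + sqrt(2)*x^3/3 - 2*x^2 + 3*cos(4*x)/4


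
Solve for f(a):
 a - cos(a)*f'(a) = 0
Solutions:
 f(a) = C1 + Integral(a/cos(a), a)


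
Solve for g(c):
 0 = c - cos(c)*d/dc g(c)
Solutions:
 g(c) = C1 + Integral(c/cos(c), c)


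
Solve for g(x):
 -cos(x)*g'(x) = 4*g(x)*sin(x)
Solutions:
 g(x) = C1*cos(x)^4


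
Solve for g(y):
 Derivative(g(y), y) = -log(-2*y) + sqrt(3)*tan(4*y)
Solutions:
 g(y) = C1 - y*log(-y) - y*log(2) + y - sqrt(3)*log(cos(4*y))/4


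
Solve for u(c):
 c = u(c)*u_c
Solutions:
 u(c) = -sqrt(C1 + c^2)
 u(c) = sqrt(C1 + c^2)


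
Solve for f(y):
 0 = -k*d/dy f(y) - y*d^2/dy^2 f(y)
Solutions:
 f(y) = C1 + y^(1 - re(k))*(C2*sin(log(y)*Abs(im(k))) + C3*cos(log(y)*im(k)))


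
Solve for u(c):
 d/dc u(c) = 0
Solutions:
 u(c) = C1


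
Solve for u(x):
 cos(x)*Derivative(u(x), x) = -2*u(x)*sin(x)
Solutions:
 u(x) = C1*cos(x)^2


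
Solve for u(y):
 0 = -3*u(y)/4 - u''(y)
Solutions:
 u(y) = C1*sin(sqrt(3)*y/2) + C2*cos(sqrt(3)*y/2)


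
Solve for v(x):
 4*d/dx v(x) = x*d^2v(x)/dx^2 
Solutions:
 v(x) = C1 + C2*x^5


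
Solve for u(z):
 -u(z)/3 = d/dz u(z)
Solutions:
 u(z) = C1*exp(-z/3)


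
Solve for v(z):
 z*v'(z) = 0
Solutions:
 v(z) = C1


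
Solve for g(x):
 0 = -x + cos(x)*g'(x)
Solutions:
 g(x) = C1 + Integral(x/cos(x), x)


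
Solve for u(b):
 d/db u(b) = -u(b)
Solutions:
 u(b) = C1*exp(-b)


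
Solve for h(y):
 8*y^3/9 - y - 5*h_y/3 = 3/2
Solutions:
 h(y) = C1 + 2*y^4/15 - 3*y^2/10 - 9*y/10


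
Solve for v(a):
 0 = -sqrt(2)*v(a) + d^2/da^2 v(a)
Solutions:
 v(a) = C1*exp(-2^(1/4)*a) + C2*exp(2^(1/4)*a)


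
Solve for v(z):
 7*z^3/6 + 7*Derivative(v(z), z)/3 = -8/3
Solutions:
 v(z) = C1 - z^4/8 - 8*z/7


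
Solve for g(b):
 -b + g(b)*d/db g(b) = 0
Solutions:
 g(b) = -sqrt(C1 + b^2)
 g(b) = sqrt(C1 + b^2)


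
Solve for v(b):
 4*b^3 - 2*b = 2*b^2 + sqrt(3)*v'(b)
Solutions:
 v(b) = C1 + sqrt(3)*b^4/3 - 2*sqrt(3)*b^3/9 - sqrt(3)*b^2/3


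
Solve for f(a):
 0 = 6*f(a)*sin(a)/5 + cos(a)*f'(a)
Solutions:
 f(a) = C1*cos(a)^(6/5)


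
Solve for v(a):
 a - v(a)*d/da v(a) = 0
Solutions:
 v(a) = -sqrt(C1 + a^2)
 v(a) = sqrt(C1 + a^2)


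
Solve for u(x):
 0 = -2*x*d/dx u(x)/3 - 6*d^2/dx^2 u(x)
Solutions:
 u(x) = C1 + C2*erf(sqrt(2)*x/6)


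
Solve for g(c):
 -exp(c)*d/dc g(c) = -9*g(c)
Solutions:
 g(c) = C1*exp(-9*exp(-c))


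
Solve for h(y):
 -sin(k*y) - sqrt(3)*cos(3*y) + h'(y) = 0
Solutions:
 h(y) = C1 + sqrt(3)*sin(3*y)/3 - cos(k*y)/k


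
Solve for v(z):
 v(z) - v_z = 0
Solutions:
 v(z) = C1*exp(z)


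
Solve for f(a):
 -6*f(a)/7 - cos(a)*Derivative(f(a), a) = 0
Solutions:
 f(a) = C1*(sin(a) - 1)^(3/7)/(sin(a) + 1)^(3/7)


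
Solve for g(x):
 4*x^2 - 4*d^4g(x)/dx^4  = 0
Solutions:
 g(x) = C1 + C2*x + C3*x^2 + C4*x^3 + x^6/360


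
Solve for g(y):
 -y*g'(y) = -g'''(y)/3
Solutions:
 g(y) = C1 + Integral(C2*airyai(3^(1/3)*y) + C3*airybi(3^(1/3)*y), y)


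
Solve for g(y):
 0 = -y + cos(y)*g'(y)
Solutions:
 g(y) = C1 + Integral(y/cos(y), y)


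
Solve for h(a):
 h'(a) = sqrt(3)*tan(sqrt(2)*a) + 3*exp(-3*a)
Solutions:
 h(a) = C1 + sqrt(6)*log(tan(sqrt(2)*a)^2 + 1)/4 - exp(-3*a)


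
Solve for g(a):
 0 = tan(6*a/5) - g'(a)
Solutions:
 g(a) = C1 - 5*log(cos(6*a/5))/6


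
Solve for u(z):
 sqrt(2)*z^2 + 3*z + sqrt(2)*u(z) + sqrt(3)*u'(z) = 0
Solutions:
 u(z) = C1*exp(-sqrt(6)*z/3) - z^2 - 3*sqrt(2)*z/2 + sqrt(6)*z - 3 + 3*sqrt(3)/2


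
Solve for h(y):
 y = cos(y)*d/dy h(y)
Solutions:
 h(y) = C1 + Integral(y/cos(y), y)


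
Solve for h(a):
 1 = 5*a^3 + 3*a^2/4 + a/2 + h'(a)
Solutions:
 h(a) = C1 - 5*a^4/4 - a^3/4 - a^2/4 + a


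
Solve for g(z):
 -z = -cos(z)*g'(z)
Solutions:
 g(z) = C1 + Integral(z/cos(z), z)


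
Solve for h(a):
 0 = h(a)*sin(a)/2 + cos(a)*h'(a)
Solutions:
 h(a) = C1*sqrt(cos(a))


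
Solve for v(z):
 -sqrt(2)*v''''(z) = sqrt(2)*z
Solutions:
 v(z) = C1 + C2*z + C3*z^2 + C4*z^3 - z^5/120


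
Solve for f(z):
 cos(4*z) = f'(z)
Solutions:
 f(z) = C1 + sin(4*z)/4


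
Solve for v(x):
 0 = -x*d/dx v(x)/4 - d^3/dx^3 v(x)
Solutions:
 v(x) = C1 + Integral(C2*airyai(-2^(1/3)*x/2) + C3*airybi(-2^(1/3)*x/2), x)


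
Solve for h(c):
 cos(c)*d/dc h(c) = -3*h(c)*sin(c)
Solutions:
 h(c) = C1*cos(c)^3


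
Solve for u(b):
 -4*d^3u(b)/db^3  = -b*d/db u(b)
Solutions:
 u(b) = C1 + Integral(C2*airyai(2^(1/3)*b/2) + C3*airybi(2^(1/3)*b/2), b)


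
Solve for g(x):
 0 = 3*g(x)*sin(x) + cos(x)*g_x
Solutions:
 g(x) = C1*cos(x)^3


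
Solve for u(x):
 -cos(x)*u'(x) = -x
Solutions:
 u(x) = C1 + Integral(x/cos(x), x)


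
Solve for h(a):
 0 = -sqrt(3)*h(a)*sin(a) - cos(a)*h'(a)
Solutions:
 h(a) = C1*cos(a)^(sqrt(3))


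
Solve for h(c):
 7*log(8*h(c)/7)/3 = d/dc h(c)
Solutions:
 -3*Integral(1/(log(_y) - log(7) + 3*log(2)), (_y, h(c)))/7 = C1 - c


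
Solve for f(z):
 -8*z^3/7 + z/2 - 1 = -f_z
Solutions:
 f(z) = C1 + 2*z^4/7 - z^2/4 + z


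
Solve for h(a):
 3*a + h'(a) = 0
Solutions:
 h(a) = C1 - 3*a^2/2


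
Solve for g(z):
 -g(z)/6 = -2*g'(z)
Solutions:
 g(z) = C1*exp(z/12)


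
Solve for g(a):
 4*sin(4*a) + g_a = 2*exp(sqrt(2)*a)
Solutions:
 g(a) = C1 + sqrt(2)*exp(sqrt(2)*a) + cos(4*a)


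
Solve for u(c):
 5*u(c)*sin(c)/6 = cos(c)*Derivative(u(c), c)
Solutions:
 u(c) = C1/cos(c)^(5/6)


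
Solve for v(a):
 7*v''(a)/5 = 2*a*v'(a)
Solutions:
 v(a) = C1 + C2*erfi(sqrt(35)*a/7)


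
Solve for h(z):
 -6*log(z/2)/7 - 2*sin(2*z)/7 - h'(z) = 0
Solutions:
 h(z) = C1 - 6*z*log(z)/7 + 6*z*log(2)/7 + 6*z/7 + cos(2*z)/7


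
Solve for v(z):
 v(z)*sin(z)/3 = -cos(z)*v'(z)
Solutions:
 v(z) = C1*cos(z)^(1/3)


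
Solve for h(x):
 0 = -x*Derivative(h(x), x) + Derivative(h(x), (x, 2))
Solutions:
 h(x) = C1 + C2*erfi(sqrt(2)*x/2)


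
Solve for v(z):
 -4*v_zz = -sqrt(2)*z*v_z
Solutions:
 v(z) = C1 + C2*erfi(2^(3/4)*z/4)


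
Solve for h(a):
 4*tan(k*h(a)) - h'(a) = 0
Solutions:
 h(a) = Piecewise((-asin(exp(C1*k + 4*a*k))/k + pi/k, Ne(k, 0)), (nan, True))
 h(a) = Piecewise((asin(exp(C1*k + 4*a*k))/k, Ne(k, 0)), (nan, True))


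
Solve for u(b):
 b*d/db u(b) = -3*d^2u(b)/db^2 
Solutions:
 u(b) = C1 + C2*erf(sqrt(6)*b/6)


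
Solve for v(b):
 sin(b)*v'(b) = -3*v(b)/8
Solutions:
 v(b) = C1*(cos(b) + 1)^(3/16)/(cos(b) - 1)^(3/16)


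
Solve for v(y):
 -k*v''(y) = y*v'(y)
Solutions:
 v(y) = C1 + C2*sqrt(k)*erf(sqrt(2)*y*sqrt(1/k)/2)


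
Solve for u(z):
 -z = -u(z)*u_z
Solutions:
 u(z) = -sqrt(C1 + z^2)
 u(z) = sqrt(C1 + z^2)


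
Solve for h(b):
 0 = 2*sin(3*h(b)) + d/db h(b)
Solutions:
 h(b) = -acos((-C1 - exp(12*b))/(C1 - exp(12*b)))/3 + 2*pi/3
 h(b) = acos((-C1 - exp(12*b))/(C1 - exp(12*b)))/3


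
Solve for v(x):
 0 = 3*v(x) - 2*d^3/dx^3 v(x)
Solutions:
 v(x) = C3*exp(2^(2/3)*3^(1/3)*x/2) + (C1*sin(2^(2/3)*3^(5/6)*x/4) + C2*cos(2^(2/3)*3^(5/6)*x/4))*exp(-2^(2/3)*3^(1/3)*x/4)


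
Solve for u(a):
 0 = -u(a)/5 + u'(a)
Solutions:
 u(a) = C1*exp(a/5)


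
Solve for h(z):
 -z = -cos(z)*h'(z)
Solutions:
 h(z) = C1 + Integral(z/cos(z), z)


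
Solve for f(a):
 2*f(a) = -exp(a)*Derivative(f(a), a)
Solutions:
 f(a) = C1*exp(2*exp(-a))


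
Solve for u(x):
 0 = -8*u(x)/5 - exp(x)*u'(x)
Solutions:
 u(x) = C1*exp(8*exp(-x)/5)


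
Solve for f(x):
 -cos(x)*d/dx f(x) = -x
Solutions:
 f(x) = C1 + Integral(x/cos(x), x)


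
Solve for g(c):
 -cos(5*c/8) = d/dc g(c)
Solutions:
 g(c) = C1 - 8*sin(5*c/8)/5


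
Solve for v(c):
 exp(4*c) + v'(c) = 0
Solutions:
 v(c) = C1 - exp(4*c)/4


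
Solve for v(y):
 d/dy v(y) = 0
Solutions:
 v(y) = C1


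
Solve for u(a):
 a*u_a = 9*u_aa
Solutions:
 u(a) = C1 + C2*erfi(sqrt(2)*a/6)


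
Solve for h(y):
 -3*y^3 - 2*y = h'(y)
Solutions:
 h(y) = C1 - 3*y^4/4 - y^2


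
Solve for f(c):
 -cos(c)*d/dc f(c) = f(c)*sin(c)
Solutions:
 f(c) = C1*cos(c)


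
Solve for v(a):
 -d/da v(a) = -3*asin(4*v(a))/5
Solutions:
 Integral(1/asin(4*_y), (_y, v(a))) = C1 + 3*a/5


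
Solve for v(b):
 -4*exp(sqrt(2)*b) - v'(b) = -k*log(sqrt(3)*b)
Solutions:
 v(b) = C1 + b*k*log(b) + b*k*(-1 + log(3)/2) - 2*sqrt(2)*exp(sqrt(2)*b)


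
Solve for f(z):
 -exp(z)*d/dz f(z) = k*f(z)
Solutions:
 f(z) = C1*exp(k*exp(-z))


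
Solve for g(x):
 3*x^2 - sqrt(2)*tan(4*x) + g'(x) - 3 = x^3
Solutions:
 g(x) = C1 + x^4/4 - x^3 + 3*x - sqrt(2)*log(cos(4*x))/4


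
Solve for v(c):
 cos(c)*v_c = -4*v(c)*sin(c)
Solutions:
 v(c) = C1*cos(c)^4


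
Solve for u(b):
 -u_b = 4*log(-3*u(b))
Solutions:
 Integral(1/(log(-_y) + log(3)), (_y, u(b)))/4 = C1 - b


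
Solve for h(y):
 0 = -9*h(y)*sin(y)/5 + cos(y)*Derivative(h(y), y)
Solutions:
 h(y) = C1/cos(y)^(9/5)


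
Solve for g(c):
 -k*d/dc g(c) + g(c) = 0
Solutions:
 g(c) = C1*exp(c/k)


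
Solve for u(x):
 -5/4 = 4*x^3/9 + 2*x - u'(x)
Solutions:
 u(x) = C1 + x^4/9 + x^2 + 5*x/4


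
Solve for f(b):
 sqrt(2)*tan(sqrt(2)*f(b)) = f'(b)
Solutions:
 f(b) = sqrt(2)*(pi - asin(C1*exp(2*b)))/2
 f(b) = sqrt(2)*asin(C1*exp(2*b))/2


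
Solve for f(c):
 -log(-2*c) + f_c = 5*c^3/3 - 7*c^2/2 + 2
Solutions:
 f(c) = C1 + 5*c^4/12 - 7*c^3/6 + c*log(-c) + c*(log(2) + 1)


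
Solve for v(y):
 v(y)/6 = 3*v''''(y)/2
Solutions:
 v(y) = C1*exp(-sqrt(3)*y/3) + C2*exp(sqrt(3)*y/3) + C3*sin(sqrt(3)*y/3) + C4*cos(sqrt(3)*y/3)


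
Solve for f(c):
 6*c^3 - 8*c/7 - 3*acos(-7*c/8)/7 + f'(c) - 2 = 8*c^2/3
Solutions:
 f(c) = C1 - 3*c^4/2 + 8*c^3/9 + 4*c^2/7 + 3*c*acos(-7*c/8)/7 + 2*c + 3*sqrt(64 - 49*c^2)/49


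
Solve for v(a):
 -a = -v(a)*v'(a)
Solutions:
 v(a) = -sqrt(C1 + a^2)
 v(a) = sqrt(C1 + a^2)


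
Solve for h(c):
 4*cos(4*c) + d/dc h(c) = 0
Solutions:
 h(c) = C1 - sin(4*c)


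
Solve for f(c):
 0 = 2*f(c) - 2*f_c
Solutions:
 f(c) = C1*exp(c)


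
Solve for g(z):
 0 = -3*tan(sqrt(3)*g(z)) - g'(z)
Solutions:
 g(z) = sqrt(3)*(pi - asin(C1*exp(-3*sqrt(3)*z)))/3
 g(z) = sqrt(3)*asin(C1*exp(-3*sqrt(3)*z))/3


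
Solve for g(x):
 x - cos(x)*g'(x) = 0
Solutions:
 g(x) = C1 + Integral(x/cos(x), x)


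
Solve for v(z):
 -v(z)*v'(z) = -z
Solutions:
 v(z) = -sqrt(C1 + z^2)
 v(z) = sqrt(C1 + z^2)


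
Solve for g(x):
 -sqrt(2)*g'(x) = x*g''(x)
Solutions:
 g(x) = C1 + C2*x^(1 - sqrt(2))


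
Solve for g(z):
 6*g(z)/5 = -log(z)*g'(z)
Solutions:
 g(z) = C1*exp(-6*li(z)/5)


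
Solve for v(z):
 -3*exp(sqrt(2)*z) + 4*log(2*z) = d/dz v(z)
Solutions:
 v(z) = C1 + 4*z*log(z) + 4*z*(-1 + log(2)) - 3*sqrt(2)*exp(sqrt(2)*z)/2


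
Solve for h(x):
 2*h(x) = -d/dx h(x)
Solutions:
 h(x) = C1*exp(-2*x)


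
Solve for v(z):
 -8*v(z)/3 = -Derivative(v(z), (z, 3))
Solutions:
 v(z) = C3*exp(2*3^(2/3)*z/3) + (C1*sin(3^(1/6)*z) + C2*cos(3^(1/6)*z))*exp(-3^(2/3)*z/3)


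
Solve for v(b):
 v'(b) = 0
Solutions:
 v(b) = C1


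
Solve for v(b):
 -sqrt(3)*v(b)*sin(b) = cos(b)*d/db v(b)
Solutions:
 v(b) = C1*cos(b)^(sqrt(3))


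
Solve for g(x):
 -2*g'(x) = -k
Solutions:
 g(x) = C1 + k*x/2


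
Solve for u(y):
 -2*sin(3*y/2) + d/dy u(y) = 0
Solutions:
 u(y) = C1 - 4*cos(3*y/2)/3


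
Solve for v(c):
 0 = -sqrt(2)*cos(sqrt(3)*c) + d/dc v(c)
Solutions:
 v(c) = C1 + sqrt(6)*sin(sqrt(3)*c)/3


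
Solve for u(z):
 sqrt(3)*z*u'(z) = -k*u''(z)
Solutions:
 u(z) = C1 + C2*sqrt(k)*erf(sqrt(2)*3^(1/4)*z*sqrt(1/k)/2)


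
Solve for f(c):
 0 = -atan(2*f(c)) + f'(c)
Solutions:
 Integral(1/atan(2*_y), (_y, f(c))) = C1 + c


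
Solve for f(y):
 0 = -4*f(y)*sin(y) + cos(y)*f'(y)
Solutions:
 f(y) = C1/cos(y)^4


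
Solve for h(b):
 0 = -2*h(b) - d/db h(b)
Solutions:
 h(b) = C1*exp(-2*b)


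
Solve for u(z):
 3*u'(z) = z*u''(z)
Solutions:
 u(z) = C1 + C2*z^4


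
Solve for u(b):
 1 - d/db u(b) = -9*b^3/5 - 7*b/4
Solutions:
 u(b) = C1 + 9*b^4/20 + 7*b^2/8 + b


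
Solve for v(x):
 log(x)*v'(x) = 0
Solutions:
 v(x) = C1


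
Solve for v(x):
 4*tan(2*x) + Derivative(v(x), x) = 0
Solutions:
 v(x) = C1 + 2*log(cos(2*x))


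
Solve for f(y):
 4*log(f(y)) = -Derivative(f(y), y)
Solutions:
 li(f(y)) = C1 - 4*y


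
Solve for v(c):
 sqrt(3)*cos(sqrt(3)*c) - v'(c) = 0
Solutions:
 v(c) = C1 + sin(sqrt(3)*c)


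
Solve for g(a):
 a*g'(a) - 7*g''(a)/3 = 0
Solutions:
 g(a) = C1 + C2*erfi(sqrt(42)*a/14)


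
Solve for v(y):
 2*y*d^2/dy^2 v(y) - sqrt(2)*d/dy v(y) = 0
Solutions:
 v(y) = C1 + C2*y^(sqrt(2)/2 + 1)


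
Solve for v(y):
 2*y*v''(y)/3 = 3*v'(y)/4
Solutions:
 v(y) = C1 + C2*y^(17/8)


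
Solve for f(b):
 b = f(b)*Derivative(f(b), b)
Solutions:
 f(b) = -sqrt(C1 + b^2)
 f(b) = sqrt(C1 + b^2)


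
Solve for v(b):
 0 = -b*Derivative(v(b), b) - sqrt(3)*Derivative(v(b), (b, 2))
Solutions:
 v(b) = C1 + C2*erf(sqrt(2)*3^(3/4)*b/6)


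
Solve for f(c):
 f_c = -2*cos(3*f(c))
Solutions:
 f(c) = -asin((C1 + exp(12*c))/(C1 - exp(12*c)))/3 + pi/3
 f(c) = asin((C1 + exp(12*c))/(C1 - exp(12*c)))/3


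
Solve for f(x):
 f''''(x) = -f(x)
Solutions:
 f(x) = (C1*sin(sqrt(2)*x/2) + C2*cos(sqrt(2)*x/2))*exp(-sqrt(2)*x/2) + (C3*sin(sqrt(2)*x/2) + C4*cos(sqrt(2)*x/2))*exp(sqrt(2)*x/2)


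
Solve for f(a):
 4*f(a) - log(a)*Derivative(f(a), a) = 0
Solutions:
 f(a) = C1*exp(4*li(a))


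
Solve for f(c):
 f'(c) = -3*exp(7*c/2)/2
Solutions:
 f(c) = C1 - 3*exp(7*c/2)/7


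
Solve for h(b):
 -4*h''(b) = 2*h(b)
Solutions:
 h(b) = C1*sin(sqrt(2)*b/2) + C2*cos(sqrt(2)*b/2)


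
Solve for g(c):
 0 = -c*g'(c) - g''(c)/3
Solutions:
 g(c) = C1 + C2*erf(sqrt(6)*c/2)


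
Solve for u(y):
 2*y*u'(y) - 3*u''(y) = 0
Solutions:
 u(y) = C1 + C2*erfi(sqrt(3)*y/3)


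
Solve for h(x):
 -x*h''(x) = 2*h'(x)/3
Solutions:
 h(x) = C1 + C2*x^(1/3)


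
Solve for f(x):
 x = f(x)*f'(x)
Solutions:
 f(x) = -sqrt(C1 + x^2)
 f(x) = sqrt(C1 + x^2)


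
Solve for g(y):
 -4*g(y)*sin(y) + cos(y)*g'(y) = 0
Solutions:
 g(y) = C1/cos(y)^4


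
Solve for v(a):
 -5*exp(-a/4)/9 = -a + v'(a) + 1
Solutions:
 v(a) = C1 + a^2/2 - a + 20*exp(-a/4)/9


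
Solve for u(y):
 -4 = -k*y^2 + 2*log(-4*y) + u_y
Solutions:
 u(y) = C1 + k*y^3/3 - 2*y*log(-y) + 2*y*(-2*log(2) - 1)


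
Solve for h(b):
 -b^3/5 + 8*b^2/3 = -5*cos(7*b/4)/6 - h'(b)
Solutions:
 h(b) = C1 + b^4/20 - 8*b^3/9 - 10*sin(7*b/4)/21


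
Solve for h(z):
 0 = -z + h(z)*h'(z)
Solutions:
 h(z) = -sqrt(C1 + z^2)
 h(z) = sqrt(C1 + z^2)


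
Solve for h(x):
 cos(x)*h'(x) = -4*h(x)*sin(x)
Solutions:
 h(x) = C1*cos(x)^4


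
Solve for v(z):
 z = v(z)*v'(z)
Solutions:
 v(z) = -sqrt(C1 + z^2)
 v(z) = sqrt(C1 + z^2)


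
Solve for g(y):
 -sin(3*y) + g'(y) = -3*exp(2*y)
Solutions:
 g(y) = C1 - 3*exp(2*y)/2 - cos(3*y)/3


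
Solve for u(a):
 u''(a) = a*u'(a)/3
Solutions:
 u(a) = C1 + C2*erfi(sqrt(6)*a/6)


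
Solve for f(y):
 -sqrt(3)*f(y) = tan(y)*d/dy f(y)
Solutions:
 f(y) = C1/sin(y)^(sqrt(3))


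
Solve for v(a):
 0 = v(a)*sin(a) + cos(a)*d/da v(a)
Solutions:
 v(a) = C1*cos(a)


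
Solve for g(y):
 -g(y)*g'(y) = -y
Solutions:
 g(y) = -sqrt(C1 + y^2)
 g(y) = sqrt(C1 + y^2)


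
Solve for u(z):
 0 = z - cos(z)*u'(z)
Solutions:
 u(z) = C1 + Integral(z/cos(z), z)


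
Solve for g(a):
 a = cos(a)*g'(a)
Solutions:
 g(a) = C1 + Integral(a/cos(a), a)


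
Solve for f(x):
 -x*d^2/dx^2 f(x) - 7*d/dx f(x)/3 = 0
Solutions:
 f(x) = C1 + C2/x^(4/3)


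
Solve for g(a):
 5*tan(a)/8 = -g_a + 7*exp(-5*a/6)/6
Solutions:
 g(a) = C1 - 5*log(tan(a)^2 + 1)/16 - 7*exp(-5*a/6)/5


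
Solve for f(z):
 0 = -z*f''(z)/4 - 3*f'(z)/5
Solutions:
 f(z) = C1 + C2/z^(7/5)


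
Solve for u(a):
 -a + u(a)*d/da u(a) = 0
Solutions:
 u(a) = -sqrt(C1 + a^2)
 u(a) = sqrt(C1 + a^2)


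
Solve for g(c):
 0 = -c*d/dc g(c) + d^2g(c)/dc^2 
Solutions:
 g(c) = C1 + C2*erfi(sqrt(2)*c/2)


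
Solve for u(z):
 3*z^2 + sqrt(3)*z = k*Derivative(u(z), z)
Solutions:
 u(z) = C1 + z^3/k + sqrt(3)*z^2/(2*k)


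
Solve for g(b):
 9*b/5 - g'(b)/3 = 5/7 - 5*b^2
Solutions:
 g(b) = C1 + 5*b^3 + 27*b^2/10 - 15*b/7


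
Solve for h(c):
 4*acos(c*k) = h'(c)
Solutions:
 h(c) = C1 + 4*Piecewise((c*acos(c*k) - sqrt(-c^2*k^2 + 1)/k, Ne(k, 0)), (pi*c/2, True))


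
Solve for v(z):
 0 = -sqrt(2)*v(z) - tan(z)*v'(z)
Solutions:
 v(z) = C1/sin(z)^(sqrt(2))


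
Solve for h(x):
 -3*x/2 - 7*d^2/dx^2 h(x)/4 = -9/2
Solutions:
 h(x) = C1 + C2*x - x^3/7 + 9*x^2/7


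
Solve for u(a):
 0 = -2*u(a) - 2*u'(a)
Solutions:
 u(a) = C1*exp(-a)


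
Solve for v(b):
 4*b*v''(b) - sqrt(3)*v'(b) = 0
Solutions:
 v(b) = C1 + C2*b^(sqrt(3)/4 + 1)


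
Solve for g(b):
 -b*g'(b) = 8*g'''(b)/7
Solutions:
 g(b) = C1 + Integral(C2*airyai(-7^(1/3)*b/2) + C3*airybi(-7^(1/3)*b/2), b)


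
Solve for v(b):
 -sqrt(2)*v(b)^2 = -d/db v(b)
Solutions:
 v(b) = -1/(C1 + sqrt(2)*b)


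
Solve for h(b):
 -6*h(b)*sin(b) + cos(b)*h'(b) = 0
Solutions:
 h(b) = C1/cos(b)^6


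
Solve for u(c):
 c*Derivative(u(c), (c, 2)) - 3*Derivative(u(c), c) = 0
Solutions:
 u(c) = C1 + C2*c^4


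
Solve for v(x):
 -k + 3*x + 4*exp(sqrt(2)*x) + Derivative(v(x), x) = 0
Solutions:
 v(x) = C1 + k*x - 3*x^2/2 - 2*sqrt(2)*exp(sqrt(2)*x)


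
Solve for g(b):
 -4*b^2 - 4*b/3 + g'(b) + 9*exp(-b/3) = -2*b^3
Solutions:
 g(b) = C1 - b^4/2 + 4*b^3/3 + 2*b^2/3 + 27*exp(-b/3)


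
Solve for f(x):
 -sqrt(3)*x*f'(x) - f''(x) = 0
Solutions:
 f(x) = C1 + C2*erf(sqrt(2)*3^(1/4)*x/2)


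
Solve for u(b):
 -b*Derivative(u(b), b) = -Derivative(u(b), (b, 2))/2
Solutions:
 u(b) = C1 + C2*erfi(b)


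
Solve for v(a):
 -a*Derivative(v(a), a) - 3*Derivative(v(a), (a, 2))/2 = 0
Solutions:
 v(a) = C1 + C2*erf(sqrt(3)*a/3)


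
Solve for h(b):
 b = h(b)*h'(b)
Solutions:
 h(b) = -sqrt(C1 + b^2)
 h(b) = sqrt(C1 + b^2)


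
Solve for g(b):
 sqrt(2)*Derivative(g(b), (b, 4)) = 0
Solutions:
 g(b) = C1 + C2*b + C3*b^2 + C4*b^3


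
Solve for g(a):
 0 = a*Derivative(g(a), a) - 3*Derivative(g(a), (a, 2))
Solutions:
 g(a) = C1 + C2*erfi(sqrt(6)*a/6)


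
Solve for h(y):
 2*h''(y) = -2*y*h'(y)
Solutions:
 h(y) = C1 + C2*erf(sqrt(2)*y/2)


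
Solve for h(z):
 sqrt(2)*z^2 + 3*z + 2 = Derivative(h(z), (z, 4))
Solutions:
 h(z) = C1 + C2*z + C3*z^2 + C4*z^3 + sqrt(2)*z^6/360 + z^5/40 + z^4/12


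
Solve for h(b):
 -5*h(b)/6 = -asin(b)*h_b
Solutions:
 h(b) = C1*exp(5*Integral(1/asin(b), b)/6)


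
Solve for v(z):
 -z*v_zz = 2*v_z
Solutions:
 v(z) = C1 + C2/z


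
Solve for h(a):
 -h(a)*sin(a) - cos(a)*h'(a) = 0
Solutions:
 h(a) = C1*cos(a)


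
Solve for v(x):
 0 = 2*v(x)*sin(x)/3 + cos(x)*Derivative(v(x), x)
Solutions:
 v(x) = C1*cos(x)^(2/3)


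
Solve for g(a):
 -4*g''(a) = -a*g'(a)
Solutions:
 g(a) = C1 + C2*erfi(sqrt(2)*a/4)


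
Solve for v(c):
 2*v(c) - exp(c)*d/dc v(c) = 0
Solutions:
 v(c) = C1*exp(-2*exp(-c))


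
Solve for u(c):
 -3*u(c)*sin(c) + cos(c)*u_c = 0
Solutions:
 u(c) = C1/cos(c)^3


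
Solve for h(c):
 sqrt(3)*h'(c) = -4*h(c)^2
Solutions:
 h(c) = 3/(C1 + 4*sqrt(3)*c)


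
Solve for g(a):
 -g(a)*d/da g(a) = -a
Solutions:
 g(a) = -sqrt(C1 + a^2)
 g(a) = sqrt(C1 + a^2)


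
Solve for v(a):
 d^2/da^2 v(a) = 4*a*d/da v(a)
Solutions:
 v(a) = C1 + C2*erfi(sqrt(2)*a)


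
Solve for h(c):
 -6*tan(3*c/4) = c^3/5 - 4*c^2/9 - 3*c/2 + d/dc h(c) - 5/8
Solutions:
 h(c) = C1 - c^4/20 + 4*c^3/27 + 3*c^2/4 + 5*c/8 + 8*log(cos(3*c/4))


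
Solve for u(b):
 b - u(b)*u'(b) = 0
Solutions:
 u(b) = -sqrt(C1 + b^2)
 u(b) = sqrt(C1 + b^2)


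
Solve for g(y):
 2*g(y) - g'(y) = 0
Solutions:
 g(y) = C1*exp(2*y)


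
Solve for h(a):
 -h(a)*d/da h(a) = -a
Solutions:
 h(a) = -sqrt(C1 + a^2)
 h(a) = sqrt(C1 + a^2)


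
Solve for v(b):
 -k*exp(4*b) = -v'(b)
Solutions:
 v(b) = C1 + k*exp(4*b)/4


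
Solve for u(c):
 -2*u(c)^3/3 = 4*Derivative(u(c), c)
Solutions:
 u(c) = -sqrt(3)*sqrt(-1/(C1 - c))
 u(c) = sqrt(3)*sqrt(-1/(C1 - c))


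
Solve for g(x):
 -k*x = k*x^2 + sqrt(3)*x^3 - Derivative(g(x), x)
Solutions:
 g(x) = C1 + k*x^3/3 + k*x^2/2 + sqrt(3)*x^4/4


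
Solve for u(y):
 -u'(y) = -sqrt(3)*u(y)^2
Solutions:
 u(y) = -1/(C1 + sqrt(3)*y)


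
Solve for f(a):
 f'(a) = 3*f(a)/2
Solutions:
 f(a) = C1*exp(3*a/2)


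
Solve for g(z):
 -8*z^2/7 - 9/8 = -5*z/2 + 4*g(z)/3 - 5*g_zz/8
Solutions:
 g(z) = C1*exp(-4*sqrt(30)*z/15) + C2*exp(4*sqrt(30)*z/15) - 6*z^2/7 + 15*z/8 - 369/224


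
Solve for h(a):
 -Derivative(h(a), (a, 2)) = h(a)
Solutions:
 h(a) = C1*sin(a) + C2*cos(a)


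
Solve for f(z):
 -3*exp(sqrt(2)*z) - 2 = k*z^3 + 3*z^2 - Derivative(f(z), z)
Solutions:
 f(z) = C1 + k*z^4/4 + z^3 + 2*z + 3*sqrt(2)*exp(sqrt(2)*z)/2


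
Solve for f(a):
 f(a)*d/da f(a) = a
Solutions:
 f(a) = -sqrt(C1 + a^2)
 f(a) = sqrt(C1 + a^2)


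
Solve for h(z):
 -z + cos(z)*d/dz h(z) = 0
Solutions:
 h(z) = C1 + Integral(z/cos(z), z)


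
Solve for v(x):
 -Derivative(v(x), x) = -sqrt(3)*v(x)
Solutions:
 v(x) = C1*exp(sqrt(3)*x)


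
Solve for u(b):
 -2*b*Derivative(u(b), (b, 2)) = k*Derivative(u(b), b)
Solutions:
 u(b) = C1 + b^(1 - re(k)/2)*(C2*sin(log(b)*Abs(im(k))/2) + C3*cos(log(b)*im(k)/2))


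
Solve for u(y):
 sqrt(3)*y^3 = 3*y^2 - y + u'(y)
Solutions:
 u(y) = C1 + sqrt(3)*y^4/4 - y^3 + y^2/2


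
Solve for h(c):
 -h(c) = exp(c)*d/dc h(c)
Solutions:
 h(c) = C1*exp(exp(-c))


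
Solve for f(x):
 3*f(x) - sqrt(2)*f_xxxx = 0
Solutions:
 f(x) = C1*exp(-2^(7/8)*3^(1/4)*x/2) + C2*exp(2^(7/8)*3^(1/4)*x/2) + C3*sin(2^(7/8)*3^(1/4)*x/2) + C4*cos(2^(7/8)*3^(1/4)*x/2)


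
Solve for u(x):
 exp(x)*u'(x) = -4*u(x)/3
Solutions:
 u(x) = C1*exp(4*exp(-x)/3)


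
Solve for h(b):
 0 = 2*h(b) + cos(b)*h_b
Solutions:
 h(b) = C1*(sin(b) - 1)/(sin(b) + 1)


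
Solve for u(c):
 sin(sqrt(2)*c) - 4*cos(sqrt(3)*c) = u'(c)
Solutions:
 u(c) = C1 - 4*sqrt(3)*sin(sqrt(3)*c)/3 - sqrt(2)*cos(sqrt(2)*c)/2


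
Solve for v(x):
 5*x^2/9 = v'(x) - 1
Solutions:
 v(x) = C1 + 5*x^3/27 + x


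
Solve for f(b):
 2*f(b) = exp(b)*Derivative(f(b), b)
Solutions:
 f(b) = C1*exp(-2*exp(-b))


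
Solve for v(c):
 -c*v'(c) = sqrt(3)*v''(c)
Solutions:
 v(c) = C1 + C2*erf(sqrt(2)*3^(3/4)*c/6)


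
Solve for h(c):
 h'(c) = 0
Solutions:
 h(c) = C1


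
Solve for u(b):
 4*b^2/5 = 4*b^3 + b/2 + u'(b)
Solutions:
 u(b) = C1 - b^4 + 4*b^3/15 - b^2/4


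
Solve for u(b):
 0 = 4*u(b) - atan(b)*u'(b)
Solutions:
 u(b) = C1*exp(4*Integral(1/atan(b), b))


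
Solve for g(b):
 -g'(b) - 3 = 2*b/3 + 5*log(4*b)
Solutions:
 g(b) = C1 - b^2/3 - 5*b*log(b) - b*log(1024) + 2*b


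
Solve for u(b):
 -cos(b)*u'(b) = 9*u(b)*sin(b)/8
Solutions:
 u(b) = C1*cos(b)^(9/8)


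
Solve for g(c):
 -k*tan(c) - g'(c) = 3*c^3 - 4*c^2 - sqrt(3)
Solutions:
 g(c) = C1 - 3*c^4/4 + 4*c^3/3 + sqrt(3)*c + k*log(cos(c))


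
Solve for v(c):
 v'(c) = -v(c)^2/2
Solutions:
 v(c) = 2/(C1 + c)


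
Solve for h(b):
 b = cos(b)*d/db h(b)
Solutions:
 h(b) = C1 + Integral(b/cos(b), b)


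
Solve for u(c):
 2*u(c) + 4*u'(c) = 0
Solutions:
 u(c) = C1*exp(-c/2)


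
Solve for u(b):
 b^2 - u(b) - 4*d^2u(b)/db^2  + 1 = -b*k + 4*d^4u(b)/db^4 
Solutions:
 u(b) = b^2 + b*k + (C1 + C2*b)*sin(sqrt(2)*b/2) + (C3 + C4*b)*cos(sqrt(2)*b/2) - 7


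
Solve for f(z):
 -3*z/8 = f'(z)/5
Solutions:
 f(z) = C1 - 15*z^2/16


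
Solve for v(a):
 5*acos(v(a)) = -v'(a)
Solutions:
 Integral(1/acos(_y), (_y, v(a))) = C1 - 5*a


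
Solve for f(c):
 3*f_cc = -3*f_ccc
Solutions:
 f(c) = C1 + C2*c + C3*exp(-c)


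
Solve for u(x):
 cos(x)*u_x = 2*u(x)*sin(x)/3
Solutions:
 u(x) = C1/cos(x)^(2/3)


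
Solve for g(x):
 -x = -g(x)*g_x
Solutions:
 g(x) = -sqrt(C1 + x^2)
 g(x) = sqrt(C1 + x^2)


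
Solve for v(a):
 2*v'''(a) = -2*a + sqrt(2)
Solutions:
 v(a) = C1 + C2*a + C3*a^2 - a^4/24 + sqrt(2)*a^3/12


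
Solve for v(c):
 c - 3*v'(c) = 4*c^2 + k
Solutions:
 v(c) = C1 - 4*c^3/9 + c^2/6 - c*k/3


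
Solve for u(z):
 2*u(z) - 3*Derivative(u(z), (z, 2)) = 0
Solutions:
 u(z) = C1*exp(-sqrt(6)*z/3) + C2*exp(sqrt(6)*z/3)


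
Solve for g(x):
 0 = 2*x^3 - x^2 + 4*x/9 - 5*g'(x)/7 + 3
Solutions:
 g(x) = C1 + 7*x^4/10 - 7*x^3/15 + 14*x^2/45 + 21*x/5


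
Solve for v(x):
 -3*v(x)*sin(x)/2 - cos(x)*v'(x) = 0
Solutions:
 v(x) = C1*cos(x)^(3/2)


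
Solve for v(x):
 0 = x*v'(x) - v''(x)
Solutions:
 v(x) = C1 + C2*erfi(sqrt(2)*x/2)


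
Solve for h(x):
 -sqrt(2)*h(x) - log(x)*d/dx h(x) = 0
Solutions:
 h(x) = C1*exp(-sqrt(2)*li(x))


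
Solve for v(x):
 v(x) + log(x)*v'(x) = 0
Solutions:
 v(x) = C1*exp(-li(x))


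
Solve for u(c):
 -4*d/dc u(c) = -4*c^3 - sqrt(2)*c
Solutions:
 u(c) = C1 + c^4/4 + sqrt(2)*c^2/8


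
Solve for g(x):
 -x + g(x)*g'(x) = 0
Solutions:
 g(x) = -sqrt(C1 + x^2)
 g(x) = sqrt(C1 + x^2)


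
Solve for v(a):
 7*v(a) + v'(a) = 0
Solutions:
 v(a) = C1*exp(-7*a)


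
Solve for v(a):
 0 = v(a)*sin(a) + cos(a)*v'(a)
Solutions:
 v(a) = C1*cos(a)


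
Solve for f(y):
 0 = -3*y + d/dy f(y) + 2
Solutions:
 f(y) = C1 + 3*y^2/2 - 2*y


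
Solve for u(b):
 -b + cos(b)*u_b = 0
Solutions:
 u(b) = C1 + Integral(b/cos(b), b)


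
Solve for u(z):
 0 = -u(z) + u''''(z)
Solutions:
 u(z) = C1*exp(-z) + C2*exp(z) + C3*sin(z) + C4*cos(z)


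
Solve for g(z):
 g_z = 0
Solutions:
 g(z) = C1


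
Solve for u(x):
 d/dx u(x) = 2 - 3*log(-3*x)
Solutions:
 u(x) = C1 - 3*x*log(-x) + x*(5 - 3*log(3))


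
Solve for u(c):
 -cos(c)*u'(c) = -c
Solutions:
 u(c) = C1 + Integral(c/cos(c), c)


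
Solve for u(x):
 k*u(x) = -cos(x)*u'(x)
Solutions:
 u(x) = C1*exp(k*(log(sin(x) - 1) - log(sin(x) + 1))/2)


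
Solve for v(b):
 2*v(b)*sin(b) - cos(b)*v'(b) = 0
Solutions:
 v(b) = C1/cos(b)^2


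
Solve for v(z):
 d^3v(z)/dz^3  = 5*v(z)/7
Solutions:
 v(z) = C3*exp(5^(1/3)*7^(2/3)*z/7) + (C1*sin(sqrt(3)*5^(1/3)*7^(2/3)*z/14) + C2*cos(sqrt(3)*5^(1/3)*7^(2/3)*z/14))*exp(-5^(1/3)*7^(2/3)*z/14)


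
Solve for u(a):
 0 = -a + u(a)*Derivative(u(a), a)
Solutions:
 u(a) = -sqrt(C1 + a^2)
 u(a) = sqrt(C1 + a^2)


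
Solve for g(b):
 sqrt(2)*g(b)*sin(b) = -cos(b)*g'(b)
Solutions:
 g(b) = C1*cos(b)^(sqrt(2))


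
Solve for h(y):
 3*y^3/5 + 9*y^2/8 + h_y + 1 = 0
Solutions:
 h(y) = C1 - 3*y^4/20 - 3*y^3/8 - y


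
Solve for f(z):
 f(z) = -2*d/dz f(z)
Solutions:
 f(z) = C1*exp(-z/2)


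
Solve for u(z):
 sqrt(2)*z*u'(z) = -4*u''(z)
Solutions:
 u(z) = C1 + C2*erf(2^(3/4)*z/4)


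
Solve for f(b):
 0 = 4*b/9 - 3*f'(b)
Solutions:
 f(b) = C1 + 2*b^2/27


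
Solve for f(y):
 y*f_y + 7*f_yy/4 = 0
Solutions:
 f(y) = C1 + C2*erf(sqrt(14)*y/7)


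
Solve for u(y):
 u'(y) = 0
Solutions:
 u(y) = C1


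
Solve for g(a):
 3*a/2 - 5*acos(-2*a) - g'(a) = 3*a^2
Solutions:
 g(a) = C1 - a^3 + 3*a^2/4 - 5*a*acos(-2*a) - 5*sqrt(1 - 4*a^2)/2


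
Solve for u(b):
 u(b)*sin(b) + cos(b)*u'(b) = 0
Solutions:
 u(b) = C1*cos(b)


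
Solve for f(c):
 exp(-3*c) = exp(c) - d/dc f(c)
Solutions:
 f(c) = C1 + exp(c) + exp(-3*c)/3


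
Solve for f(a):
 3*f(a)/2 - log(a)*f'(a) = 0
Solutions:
 f(a) = C1*exp(3*li(a)/2)


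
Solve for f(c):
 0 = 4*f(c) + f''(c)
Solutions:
 f(c) = C1*sin(2*c) + C2*cos(2*c)


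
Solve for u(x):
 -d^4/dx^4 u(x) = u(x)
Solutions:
 u(x) = (C1*sin(sqrt(2)*x/2) + C2*cos(sqrt(2)*x/2))*exp(-sqrt(2)*x/2) + (C3*sin(sqrt(2)*x/2) + C4*cos(sqrt(2)*x/2))*exp(sqrt(2)*x/2)


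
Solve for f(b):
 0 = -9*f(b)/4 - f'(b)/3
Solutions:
 f(b) = C1*exp(-27*b/4)


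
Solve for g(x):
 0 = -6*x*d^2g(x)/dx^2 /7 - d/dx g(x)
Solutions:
 g(x) = C1 + C2/x^(1/6)


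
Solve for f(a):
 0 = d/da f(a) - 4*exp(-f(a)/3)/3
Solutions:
 f(a) = 3*log(C1 + 4*a/9)


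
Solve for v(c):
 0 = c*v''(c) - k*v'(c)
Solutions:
 v(c) = C1 + c^(re(k) + 1)*(C2*sin(log(c)*Abs(im(k))) + C3*cos(log(c)*im(k)))


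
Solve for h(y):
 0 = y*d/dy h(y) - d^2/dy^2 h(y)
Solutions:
 h(y) = C1 + C2*erfi(sqrt(2)*y/2)


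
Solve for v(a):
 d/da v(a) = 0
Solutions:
 v(a) = C1


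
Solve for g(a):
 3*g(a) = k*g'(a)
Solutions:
 g(a) = C1*exp(3*a/k)


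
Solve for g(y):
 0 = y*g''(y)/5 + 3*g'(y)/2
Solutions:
 g(y) = C1 + C2/y^(13/2)


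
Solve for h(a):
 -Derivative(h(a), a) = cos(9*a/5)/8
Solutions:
 h(a) = C1 - 5*sin(9*a/5)/72


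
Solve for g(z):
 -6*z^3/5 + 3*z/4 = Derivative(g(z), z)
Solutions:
 g(z) = C1 - 3*z^4/10 + 3*z^2/8


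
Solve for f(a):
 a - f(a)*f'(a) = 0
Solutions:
 f(a) = -sqrt(C1 + a^2)
 f(a) = sqrt(C1 + a^2)


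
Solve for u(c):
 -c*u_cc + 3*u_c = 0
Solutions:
 u(c) = C1 + C2*c^4


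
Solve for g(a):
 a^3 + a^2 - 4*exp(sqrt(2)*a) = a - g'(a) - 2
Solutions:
 g(a) = C1 - a^4/4 - a^3/3 + a^2/2 - 2*a + 2*sqrt(2)*exp(sqrt(2)*a)


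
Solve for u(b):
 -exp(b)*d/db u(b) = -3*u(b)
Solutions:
 u(b) = C1*exp(-3*exp(-b))


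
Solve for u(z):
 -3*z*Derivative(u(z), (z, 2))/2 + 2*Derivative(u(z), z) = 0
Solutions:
 u(z) = C1 + C2*z^(7/3)


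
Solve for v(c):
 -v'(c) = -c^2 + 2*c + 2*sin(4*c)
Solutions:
 v(c) = C1 + c^3/3 - c^2 + cos(4*c)/2


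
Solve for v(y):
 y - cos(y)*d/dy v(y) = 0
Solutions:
 v(y) = C1 + Integral(y/cos(y), y)


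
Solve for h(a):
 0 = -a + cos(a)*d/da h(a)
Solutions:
 h(a) = C1 + Integral(a/cos(a), a)


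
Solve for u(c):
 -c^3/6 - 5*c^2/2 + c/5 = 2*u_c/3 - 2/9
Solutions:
 u(c) = C1 - c^4/16 - 5*c^3/4 + 3*c^2/20 + c/3


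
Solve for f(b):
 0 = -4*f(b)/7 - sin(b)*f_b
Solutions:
 f(b) = C1*(cos(b) + 1)^(2/7)/(cos(b) - 1)^(2/7)


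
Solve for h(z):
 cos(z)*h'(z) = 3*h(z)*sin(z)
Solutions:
 h(z) = C1/cos(z)^3


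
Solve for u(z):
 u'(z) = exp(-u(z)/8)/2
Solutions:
 u(z) = 8*log(C1 + z/16)


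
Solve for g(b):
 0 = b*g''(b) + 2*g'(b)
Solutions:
 g(b) = C1 + C2/b
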